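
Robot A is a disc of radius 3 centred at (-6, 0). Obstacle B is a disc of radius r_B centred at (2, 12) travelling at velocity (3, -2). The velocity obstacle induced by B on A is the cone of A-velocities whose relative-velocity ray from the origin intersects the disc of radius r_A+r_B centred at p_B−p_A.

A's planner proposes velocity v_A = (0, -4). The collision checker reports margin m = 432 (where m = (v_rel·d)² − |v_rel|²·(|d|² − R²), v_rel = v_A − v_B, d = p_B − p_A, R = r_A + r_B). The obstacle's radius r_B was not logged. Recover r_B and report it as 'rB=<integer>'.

m = 432
d = (8, 12);  v_rel = (-3, -2),  |v_rel|² = 13
v_rel×d = (-3)·(12) − (-2)·(8) = -20
since m = R²·13 − (-20)²:  R² = (400 + 432) / 13 = 64
R = √64 = 8  ⇒  r_B = 8 − 3 = 5

rB=5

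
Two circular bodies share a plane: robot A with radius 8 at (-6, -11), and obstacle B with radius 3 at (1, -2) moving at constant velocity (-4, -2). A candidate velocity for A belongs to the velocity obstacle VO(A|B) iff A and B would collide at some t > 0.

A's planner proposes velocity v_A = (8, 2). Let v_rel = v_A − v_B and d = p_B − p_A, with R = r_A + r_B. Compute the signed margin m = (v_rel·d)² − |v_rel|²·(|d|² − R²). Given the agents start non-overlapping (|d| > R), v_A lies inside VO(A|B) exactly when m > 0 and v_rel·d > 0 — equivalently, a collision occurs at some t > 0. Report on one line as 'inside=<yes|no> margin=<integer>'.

d = (7, 9),  |d|² = 130;  R = 8+3 = 11,  c = 130−11² = 9
v_rel = (12, 4),  |v_rel|² = 160;  v_rel·d = (12)·(7) + (4)·(9) = 120
160·t² − 240·t + 9 = 0  ⇒  m = 120² − 160·9 = 12960
m = 12960 > 0,  v_rel·d = 120 > 0  ⇒  inside

inside=yes margin=12960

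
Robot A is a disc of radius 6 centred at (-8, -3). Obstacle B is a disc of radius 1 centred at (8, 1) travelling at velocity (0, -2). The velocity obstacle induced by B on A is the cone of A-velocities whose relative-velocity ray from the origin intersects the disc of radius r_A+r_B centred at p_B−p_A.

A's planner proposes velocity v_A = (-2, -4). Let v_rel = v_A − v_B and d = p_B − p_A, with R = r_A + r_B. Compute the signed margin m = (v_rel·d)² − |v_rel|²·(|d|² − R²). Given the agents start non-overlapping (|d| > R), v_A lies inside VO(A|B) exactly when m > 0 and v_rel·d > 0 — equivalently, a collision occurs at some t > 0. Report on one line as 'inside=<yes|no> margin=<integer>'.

d = (16, 4),  |d|² = 272;  R = 6+1 = 7,  c = 272−7² = 223
v_rel = (-2, -2),  |v_rel|² = 8;  v_rel·d = (-2)·(16) + (-2)·(4) = -40
8·t² + 80·t + 223 = 0  ⇒  m = (-40)² − 8·223 = -184
m = -184 < 0,  v_rel·d = -40 < 0  ⇒  outside

inside=no margin=-184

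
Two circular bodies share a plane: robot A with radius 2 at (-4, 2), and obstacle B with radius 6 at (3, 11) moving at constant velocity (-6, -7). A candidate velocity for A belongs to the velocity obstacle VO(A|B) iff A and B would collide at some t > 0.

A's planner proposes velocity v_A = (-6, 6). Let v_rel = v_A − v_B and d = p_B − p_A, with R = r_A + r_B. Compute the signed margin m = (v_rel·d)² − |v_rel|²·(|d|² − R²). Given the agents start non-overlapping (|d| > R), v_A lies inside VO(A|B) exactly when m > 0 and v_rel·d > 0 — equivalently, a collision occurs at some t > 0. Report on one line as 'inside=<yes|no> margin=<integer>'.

d = (7, 9),  |d|² = 130;  R = 2+6 = 8,  c = 130−8² = 66
v_rel = (0, 13),  |v_rel|² = 169;  v_rel·d = (0)·(7) + (13)·(9) = 117
169·t² − 234·t + 66 = 0  ⇒  m = 117² − 169·66 = 2535
m = 2535 > 0,  v_rel·d = 117 > 0  ⇒  inside

inside=yes margin=2535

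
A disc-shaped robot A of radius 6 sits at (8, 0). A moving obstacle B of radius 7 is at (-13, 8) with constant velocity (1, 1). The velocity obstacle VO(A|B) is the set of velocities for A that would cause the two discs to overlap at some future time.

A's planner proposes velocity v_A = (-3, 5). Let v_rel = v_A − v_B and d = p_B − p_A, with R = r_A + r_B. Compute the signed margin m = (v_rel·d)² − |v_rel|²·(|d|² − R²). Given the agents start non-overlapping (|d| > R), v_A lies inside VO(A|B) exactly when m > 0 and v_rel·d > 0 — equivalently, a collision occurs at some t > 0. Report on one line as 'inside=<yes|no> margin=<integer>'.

d = (-21, 8),  |d|² = 505;  R = 6+7 = 13,  c = 505−13² = 336
v_rel = (-4, 4),  |v_rel|² = 32;  v_rel·d = (-4)·(-21) + (4)·(8) = 116
32·t² − 232·t + 336 = 0  ⇒  m = 116² − 32·336 = 2704
m = 2704 > 0,  v_rel·d = 116 > 0  ⇒  inside

inside=yes margin=2704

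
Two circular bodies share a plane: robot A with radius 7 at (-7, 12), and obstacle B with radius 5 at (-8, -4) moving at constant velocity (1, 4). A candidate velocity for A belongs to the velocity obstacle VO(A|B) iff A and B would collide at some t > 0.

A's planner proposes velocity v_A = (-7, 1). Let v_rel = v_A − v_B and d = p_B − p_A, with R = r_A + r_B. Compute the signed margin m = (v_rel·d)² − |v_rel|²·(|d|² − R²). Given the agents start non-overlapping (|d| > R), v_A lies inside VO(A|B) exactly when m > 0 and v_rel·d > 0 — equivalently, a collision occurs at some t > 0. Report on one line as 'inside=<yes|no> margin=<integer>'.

d = (-1, -16),  |d|² = 257;  R = 7+5 = 12,  c = 257−12² = 113
v_rel = (-8, -3),  |v_rel|² = 73;  v_rel·d = (-8)·(-1) + (-3)·(-16) = 56
73·t² − 112·t + 113 = 0  ⇒  m = 56² − 73·113 = -5113
m = -5113 < 0,  v_rel·d = 56 > 0  ⇒  outside

inside=no margin=-5113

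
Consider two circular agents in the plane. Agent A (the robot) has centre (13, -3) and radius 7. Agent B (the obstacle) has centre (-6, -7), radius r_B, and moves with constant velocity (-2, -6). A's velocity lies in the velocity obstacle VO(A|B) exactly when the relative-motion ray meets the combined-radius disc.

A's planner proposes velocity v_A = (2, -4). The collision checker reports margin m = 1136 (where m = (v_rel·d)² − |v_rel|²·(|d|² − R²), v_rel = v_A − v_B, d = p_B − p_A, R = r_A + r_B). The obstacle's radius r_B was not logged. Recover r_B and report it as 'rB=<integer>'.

m = 1136
d = (-19, -4);  v_rel = (4, 2),  |v_rel|² = 20
v_rel×d = (4)·(-4) − (2)·(-19) = 22
since m = R²·20 − 22²:  R² = (484 + 1136) / 20 = 81
R = √81 = 9  ⇒  r_B = 9 − 7 = 2

rB=2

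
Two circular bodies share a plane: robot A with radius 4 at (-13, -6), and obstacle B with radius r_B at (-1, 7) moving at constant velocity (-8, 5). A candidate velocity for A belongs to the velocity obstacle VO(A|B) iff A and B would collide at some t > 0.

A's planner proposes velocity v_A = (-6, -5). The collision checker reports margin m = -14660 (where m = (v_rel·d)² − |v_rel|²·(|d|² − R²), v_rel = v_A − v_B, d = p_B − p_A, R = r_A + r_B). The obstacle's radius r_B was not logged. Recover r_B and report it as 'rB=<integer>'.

m = -14660
d = (12, 13);  v_rel = (2, -10),  |v_rel|² = 104
v_rel×d = (2)·(13) − (-10)·(12) = 146
since m = R²·104 − 146²:  R² = (21316 + -14660) / 104 = 64
R = √64 = 8  ⇒  r_B = 8 − 4 = 4

rB=4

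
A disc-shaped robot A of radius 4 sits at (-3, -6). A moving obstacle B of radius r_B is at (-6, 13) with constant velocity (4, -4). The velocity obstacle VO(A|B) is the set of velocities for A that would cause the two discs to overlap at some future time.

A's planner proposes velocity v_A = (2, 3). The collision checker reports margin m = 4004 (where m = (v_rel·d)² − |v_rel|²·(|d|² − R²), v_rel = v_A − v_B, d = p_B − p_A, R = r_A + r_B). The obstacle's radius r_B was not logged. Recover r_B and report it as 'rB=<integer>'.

m = 4004
d = (-3, 19);  v_rel = (-2, 7),  |v_rel|² = 53
v_rel×d = (-2)·(19) − (7)·(-3) = -17
since m = R²·53 − (-17)²:  R² = (289 + 4004) / 53 = 81
R = √81 = 9  ⇒  r_B = 9 − 4 = 5

rB=5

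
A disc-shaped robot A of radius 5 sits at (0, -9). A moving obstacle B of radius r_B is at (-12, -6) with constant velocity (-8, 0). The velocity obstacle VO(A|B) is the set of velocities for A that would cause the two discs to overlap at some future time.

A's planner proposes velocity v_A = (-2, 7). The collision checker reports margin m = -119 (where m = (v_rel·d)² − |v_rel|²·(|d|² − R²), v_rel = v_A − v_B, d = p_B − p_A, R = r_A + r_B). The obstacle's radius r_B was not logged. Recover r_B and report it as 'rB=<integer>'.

m = -119
d = (-12, 3);  v_rel = (6, 7),  |v_rel|² = 85
v_rel×d = (6)·(3) − (7)·(-12) = 102
since m = R²·85 − 102²:  R² = (10404 + -119) / 85 = 121
R = √121 = 11  ⇒  r_B = 11 − 5 = 6

rB=6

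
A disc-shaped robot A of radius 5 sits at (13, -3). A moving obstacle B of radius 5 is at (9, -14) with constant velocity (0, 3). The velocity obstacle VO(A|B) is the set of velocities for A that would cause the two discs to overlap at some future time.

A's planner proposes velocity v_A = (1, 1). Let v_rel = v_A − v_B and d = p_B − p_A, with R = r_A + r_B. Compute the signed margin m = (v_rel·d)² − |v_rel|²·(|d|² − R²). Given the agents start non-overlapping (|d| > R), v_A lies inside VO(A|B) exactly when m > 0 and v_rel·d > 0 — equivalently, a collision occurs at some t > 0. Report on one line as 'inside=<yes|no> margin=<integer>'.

d = (-4, -11),  |d|² = 137;  R = 5+5 = 10,  c = 137−10² = 37
v_rel = (1, -2),  |v_rel|² = 5;  v_rel·d = (1)·(-4) + (-2)·(-11) = 18
5·t² − 36·t + 37 = 0  ⇒  m = 18² − 5·37 = 139
m = 139 > 0,  v_rel·d = 18 > 0  ⇒  inside

inside=yes margin=139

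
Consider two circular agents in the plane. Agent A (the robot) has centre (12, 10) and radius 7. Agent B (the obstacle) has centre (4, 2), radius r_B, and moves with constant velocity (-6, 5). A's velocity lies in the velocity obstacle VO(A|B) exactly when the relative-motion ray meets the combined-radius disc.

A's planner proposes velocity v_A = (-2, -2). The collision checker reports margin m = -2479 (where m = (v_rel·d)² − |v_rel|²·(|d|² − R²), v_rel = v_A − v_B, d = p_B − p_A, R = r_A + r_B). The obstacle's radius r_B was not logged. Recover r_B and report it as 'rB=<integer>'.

m = -2479
d = (-8, -8);  v_rel = (4, -7),  |v_rel|² = 65
v_rel×d = (4)·(-8) − (-7)·(-8) = -88
since m = R²·65 − (-88)²:  R² = (7744 + -2479) / 65 = 81
R = √81 = 9  ⇒  r_B = 9 − 7 = 2

rB=2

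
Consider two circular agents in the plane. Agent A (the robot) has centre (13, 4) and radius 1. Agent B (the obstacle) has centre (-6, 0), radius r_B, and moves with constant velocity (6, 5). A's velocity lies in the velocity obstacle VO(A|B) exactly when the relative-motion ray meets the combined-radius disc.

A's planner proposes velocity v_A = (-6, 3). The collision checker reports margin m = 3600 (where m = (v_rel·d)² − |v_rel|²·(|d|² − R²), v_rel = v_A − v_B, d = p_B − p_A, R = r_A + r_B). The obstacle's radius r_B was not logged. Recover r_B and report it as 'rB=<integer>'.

m = 3600
d = (-19, -4);  v_rel = (-12, -2),  |v_rel|² = 148
v_rel×d = (-12)·(-4) − (-2)·(-19) = 10
since m = R²·148 − 10²:  R² = (100 + 3600) / 148 = 25
R = √25 = 5  ⇒  r_B = 5 − 1 = 4

rB=4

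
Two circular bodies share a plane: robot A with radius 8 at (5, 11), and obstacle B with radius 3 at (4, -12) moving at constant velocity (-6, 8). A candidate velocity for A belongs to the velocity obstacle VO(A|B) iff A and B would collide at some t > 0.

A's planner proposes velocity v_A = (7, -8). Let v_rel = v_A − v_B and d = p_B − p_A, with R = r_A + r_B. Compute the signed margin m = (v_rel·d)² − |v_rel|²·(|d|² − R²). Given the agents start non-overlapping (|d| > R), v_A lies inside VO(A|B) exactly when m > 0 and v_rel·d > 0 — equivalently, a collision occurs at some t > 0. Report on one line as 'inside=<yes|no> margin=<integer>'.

d = (-1, -23),  |d|² = 530;  R = 8+3 = 11,  c = 530−11² = 409
v_rel = (13, -16),  |v_rel|² = 425;  v_rel·d = (13)·(-1) + (-16)·(-23) = 355
425·t² − 710·t + 409 = 0  ⇒  m = 355² − 425·409 = -47800
m = -47800 < 0,  v_rel·d = 355 > 0  ⇒  outside

inside=no margin=-47800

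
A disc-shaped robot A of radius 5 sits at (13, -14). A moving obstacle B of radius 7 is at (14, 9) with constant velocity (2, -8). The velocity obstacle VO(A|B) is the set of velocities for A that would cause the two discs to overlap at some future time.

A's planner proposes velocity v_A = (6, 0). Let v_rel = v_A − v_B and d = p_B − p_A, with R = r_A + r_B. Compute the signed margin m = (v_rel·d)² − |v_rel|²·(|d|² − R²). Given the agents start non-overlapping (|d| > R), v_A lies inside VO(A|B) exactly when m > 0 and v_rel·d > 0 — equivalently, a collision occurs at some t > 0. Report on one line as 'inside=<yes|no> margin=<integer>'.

d = (1, 23),  |d|² = 530;  R = 5+7 = 12,  c = 530−12² = 386
v_rel = (4, 8),  |v_rel|² = 80;  v_rel·d = (4)·(1) + (8)·(23) = 188
80·t² − 376·t + 386 = 0  ⇒  m = 188² − 80·386 = 4464
m = 4464 > 0,  v_rel·d = 188 > 0  ⇒  inside

inside=yes margin=4464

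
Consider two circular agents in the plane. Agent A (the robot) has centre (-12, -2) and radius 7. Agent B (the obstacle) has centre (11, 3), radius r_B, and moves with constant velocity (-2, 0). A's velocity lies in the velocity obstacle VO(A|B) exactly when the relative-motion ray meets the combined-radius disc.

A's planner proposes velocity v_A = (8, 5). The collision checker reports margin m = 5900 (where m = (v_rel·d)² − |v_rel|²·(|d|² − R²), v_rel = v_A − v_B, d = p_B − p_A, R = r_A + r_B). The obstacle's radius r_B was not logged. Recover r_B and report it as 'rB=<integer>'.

m = 5900
d = (23, 5);  v_rel = (10, 5),  |v_rel|² = 125
v_rel×d = (10)·(5) − (5)·(23) = -65
since m = R²·125 − (-65)²:  R² = (4225 + 5900) / 125 = 81
R = √81 = 9  ⇒  r_B = 9 − 7 = 2

rB=2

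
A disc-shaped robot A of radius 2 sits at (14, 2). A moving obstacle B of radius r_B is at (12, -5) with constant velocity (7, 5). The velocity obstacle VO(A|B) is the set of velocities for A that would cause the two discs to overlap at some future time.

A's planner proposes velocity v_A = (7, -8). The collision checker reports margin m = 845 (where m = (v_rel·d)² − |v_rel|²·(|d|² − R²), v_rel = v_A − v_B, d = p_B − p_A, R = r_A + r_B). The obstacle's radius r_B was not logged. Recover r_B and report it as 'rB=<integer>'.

m = 845
d = (-2, -7);  v_rel = (0, -13),  |v_rel|² = 169
v_rel×d = (0)·(-7) − (-13)·(-2) = -26
since m = R²·169 − (-26)²:  R² = (676 + 845) / 169 = 9
R = √9 = 3  ⇒  r_B = 3 − 2 = 1

rB=1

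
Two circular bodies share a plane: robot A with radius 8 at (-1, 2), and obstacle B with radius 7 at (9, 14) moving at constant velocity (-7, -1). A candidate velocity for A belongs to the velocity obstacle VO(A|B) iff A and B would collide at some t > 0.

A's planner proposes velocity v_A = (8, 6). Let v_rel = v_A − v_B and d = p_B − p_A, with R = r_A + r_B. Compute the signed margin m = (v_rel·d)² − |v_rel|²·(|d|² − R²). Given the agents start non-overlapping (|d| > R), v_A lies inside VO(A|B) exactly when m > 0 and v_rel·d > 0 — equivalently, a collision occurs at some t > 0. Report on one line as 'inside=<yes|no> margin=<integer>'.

d = (10, 12),  |d|² = 244;  R = 8+7 = 15,  c = 244−15² = 19
v_rel = (15, 7),  |v_rel|² = 274;  v_rel·d = (15)·(10) + (7)·(12) = 234
274·t² − 468·t + 19 = 0  ⇒  m = 234² − 274·19 = 49550
m = 49550 > 0,  v_rel·d = 234 > 0  ⇒  inside

inside=yes margin=49550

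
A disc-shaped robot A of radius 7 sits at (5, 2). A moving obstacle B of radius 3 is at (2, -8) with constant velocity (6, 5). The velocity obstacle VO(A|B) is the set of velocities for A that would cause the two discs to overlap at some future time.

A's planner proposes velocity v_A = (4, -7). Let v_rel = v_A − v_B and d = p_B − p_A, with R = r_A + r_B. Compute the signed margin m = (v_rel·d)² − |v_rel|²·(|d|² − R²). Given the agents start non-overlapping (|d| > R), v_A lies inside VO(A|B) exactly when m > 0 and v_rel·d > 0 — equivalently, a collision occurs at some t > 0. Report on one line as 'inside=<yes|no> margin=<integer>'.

d = (-3, -10),  |d|² = 109;  R = 7+3 = 10,  c = 109−10² = 9
v_rel = (-2, -12),  |v_rel|² = 148;  v_rel·d = (-2)·(-3) + (-12)·(-10) = 126
148·t² − 252·t + 9 = 0  ⇒  m = 126² − 148·9 = 14544
m = 14544 > 0,  v_rel·d = 126 > 0  ⇒  inside

inside=yes margin=14544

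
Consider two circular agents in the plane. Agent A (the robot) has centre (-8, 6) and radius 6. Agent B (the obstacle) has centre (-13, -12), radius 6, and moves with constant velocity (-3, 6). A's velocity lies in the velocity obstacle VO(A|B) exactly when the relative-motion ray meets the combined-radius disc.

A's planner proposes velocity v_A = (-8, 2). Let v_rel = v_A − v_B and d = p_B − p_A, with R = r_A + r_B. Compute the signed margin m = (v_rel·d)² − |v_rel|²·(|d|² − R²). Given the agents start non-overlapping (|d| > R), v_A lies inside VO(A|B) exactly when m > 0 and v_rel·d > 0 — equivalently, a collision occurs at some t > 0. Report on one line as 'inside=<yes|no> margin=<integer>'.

d = (-5, -18),  |d|² = 349;  R = 6+6 = 12,  c = 349−12² = 205
v_rel = (-5, -4),  |v_rel|² = 41;  v_rel·d = (-5)·(-5) + (-4)·(-18) = 97
41·t² − 194·t + 205 = 0  ⇒  m = 97² − 41·205 = 1004
m = 1004 > 0,  v_rel·d = 97 > 0  ⇒  inside

inside=yes margin=1004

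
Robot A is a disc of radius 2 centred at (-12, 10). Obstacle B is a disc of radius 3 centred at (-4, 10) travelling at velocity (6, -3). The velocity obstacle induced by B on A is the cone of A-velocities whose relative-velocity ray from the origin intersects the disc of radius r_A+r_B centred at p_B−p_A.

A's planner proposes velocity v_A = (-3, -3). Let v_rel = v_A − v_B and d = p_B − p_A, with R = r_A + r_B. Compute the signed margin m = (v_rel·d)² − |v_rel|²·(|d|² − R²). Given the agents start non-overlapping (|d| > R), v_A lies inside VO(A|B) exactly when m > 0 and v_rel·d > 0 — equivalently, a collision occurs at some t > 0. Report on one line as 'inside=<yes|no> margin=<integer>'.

d = (8, 0),  |d|² = 64;  R = 2+3 = 5,  c = 64−5² = 39
v_rel = (-9, 0),  |v_rel|² = 81;  v_rel·d = (-9)·(8) + (0)·(0) = -72
81·t² + 144·t + 39 = 0  ⇒  m = (-72)² − 81·39 = 2025
m = 2025 > 0,  v_rel·d = -72 < 0  ⇒  outside

inside=no margin=2025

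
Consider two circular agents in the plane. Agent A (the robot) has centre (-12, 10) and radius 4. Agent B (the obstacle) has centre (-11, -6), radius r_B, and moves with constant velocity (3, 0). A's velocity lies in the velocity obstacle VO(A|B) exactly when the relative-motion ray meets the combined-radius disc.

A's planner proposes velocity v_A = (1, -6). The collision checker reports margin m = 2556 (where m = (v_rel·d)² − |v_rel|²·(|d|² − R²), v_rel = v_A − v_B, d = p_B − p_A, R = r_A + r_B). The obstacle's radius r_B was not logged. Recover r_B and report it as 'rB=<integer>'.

m = 2556
d = (1, -16);  v_rel = (-2, -6),  |v_rel|² = 40
v_rel×d = (-2)·(-16) − (-6)·(1) = 38
since m = R²·40 − 38²:  R² = (1444 + 2556) / 40 = 100
R = √100 = 10  ⇒  r_B = 10 − 4 = 6

rB=6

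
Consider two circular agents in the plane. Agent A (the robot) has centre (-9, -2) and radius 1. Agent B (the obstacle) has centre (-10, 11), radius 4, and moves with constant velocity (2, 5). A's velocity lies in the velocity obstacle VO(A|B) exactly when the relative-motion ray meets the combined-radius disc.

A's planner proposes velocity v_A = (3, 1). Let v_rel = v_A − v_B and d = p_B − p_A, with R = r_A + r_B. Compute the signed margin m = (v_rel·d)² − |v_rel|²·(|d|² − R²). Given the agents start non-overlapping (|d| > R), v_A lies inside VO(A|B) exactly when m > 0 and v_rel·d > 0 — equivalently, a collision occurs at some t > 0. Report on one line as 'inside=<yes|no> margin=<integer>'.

d = (-1, 13),  |d|² = 170;  R = 1+4 = 5,  c = 170−5² = 145
v_rel = (1, -4),  |v_rel|² = 17;  v_rel·d = (1)·(-1) + (-4)·(13) = -53
17·t² + 106·t + 145 = 0  ⇒  m = (-53)² − 17·145 = 344
m = 344 > 0,  v_rel·d = -53 < 0  ⇒  outside

inside=no margin=344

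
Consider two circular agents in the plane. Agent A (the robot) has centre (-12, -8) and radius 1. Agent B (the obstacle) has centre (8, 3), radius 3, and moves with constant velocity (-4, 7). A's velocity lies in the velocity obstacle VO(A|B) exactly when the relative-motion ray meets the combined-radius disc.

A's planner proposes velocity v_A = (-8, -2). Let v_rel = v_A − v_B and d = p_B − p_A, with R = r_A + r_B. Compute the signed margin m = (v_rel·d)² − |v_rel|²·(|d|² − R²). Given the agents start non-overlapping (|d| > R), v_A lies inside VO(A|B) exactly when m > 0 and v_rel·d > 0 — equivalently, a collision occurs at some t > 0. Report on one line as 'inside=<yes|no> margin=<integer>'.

d = (20, 11),  |d|² = 521;  R = 1+3 = 4,  c = 521−4² = 505
v_rel = (-4, -9),  |v_rel|² = 97;  v_rel·d = (-4)·(20) + (-9)·(11) = -179
97·t² + 358·t + 505 = 0  ⇒  m = (-179)² − 97·505 = -16944
m = -16944 < 0,  v_rel·d = -179 < 0  ⇒  outside

inside=no margin=-16944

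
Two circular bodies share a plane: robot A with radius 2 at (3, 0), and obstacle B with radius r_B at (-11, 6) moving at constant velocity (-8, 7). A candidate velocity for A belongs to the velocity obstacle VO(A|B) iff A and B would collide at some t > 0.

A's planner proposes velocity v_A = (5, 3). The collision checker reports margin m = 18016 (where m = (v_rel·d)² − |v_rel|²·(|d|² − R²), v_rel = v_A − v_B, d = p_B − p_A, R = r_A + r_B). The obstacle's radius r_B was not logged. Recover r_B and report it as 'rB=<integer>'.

m = 18016
d = (-14, 6);  v_rel = (13, -4),  |v_rel|² = 185
v_rel×d = (13)·(6) − (-4)·(-14) = 22
since m = R²·185 − 22²:  R² = (484 + 18016) / 185 = 100
R = √100 = 10  ⇒  r_B = 10 − 2 = 8

rB=8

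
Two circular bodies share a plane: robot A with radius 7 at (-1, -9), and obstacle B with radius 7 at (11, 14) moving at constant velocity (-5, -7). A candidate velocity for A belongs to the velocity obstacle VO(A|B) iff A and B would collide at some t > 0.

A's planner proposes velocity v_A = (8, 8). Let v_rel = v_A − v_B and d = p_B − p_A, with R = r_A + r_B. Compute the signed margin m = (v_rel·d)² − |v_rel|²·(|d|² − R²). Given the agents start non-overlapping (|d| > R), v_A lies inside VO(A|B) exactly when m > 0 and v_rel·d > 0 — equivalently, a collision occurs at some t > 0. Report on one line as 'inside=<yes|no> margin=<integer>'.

d = (12, 23),  |d|² = 673;  R = 7+7 = 14,  c = 673−14² = 477
v_rel = (13, 15),  |v_rel|² = 394;  v_rel·d = (13)·(12) + (15)·(23) = 501
394·t² − 1002·t + 477 = 0  ⇒  m = 501² − 394·477 = 63063
m = 63063 > 0,  v_rel·d = 501 > 0  ⇒  inside

inside=yes margin=63063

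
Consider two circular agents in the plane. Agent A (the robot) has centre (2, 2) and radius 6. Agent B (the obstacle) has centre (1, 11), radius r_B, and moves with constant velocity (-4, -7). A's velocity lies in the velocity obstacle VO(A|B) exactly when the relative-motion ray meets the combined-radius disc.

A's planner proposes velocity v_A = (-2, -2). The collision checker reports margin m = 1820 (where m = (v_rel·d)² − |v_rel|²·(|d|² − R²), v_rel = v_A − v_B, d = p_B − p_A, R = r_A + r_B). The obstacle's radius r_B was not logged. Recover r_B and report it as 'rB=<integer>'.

m = 1820
d = (-1, 9);  v_rel = (2, 5),  |v_rel|² = 29
v_rel×d = (2)·(9) − (5)·(-1) = 23
since m = R²·29 − 23²:  R² = (529 + 1820) / 29 = 81
R = √81 = 9  ⇒  r_B = 9 − 6 = 3

rB=3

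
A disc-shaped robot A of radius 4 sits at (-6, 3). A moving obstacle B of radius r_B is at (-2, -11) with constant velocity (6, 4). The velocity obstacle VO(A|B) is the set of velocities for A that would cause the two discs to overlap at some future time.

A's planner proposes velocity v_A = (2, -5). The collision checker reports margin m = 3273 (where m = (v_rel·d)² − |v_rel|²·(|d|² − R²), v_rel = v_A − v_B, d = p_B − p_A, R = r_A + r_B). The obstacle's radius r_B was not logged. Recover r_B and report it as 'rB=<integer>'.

m = 3273
d = (4, -14);  v_rel = (-4, -9),  |v_rel|² = 97
v_rel×d = (-4)·(-14) − (-9)·(4) = 92
since m = R²·97 − 92²:  R² = (8464 + 3273) / 97 = 121
R = √121 = 11  ⇒  r_B = 11 − 4 = 7

rB=7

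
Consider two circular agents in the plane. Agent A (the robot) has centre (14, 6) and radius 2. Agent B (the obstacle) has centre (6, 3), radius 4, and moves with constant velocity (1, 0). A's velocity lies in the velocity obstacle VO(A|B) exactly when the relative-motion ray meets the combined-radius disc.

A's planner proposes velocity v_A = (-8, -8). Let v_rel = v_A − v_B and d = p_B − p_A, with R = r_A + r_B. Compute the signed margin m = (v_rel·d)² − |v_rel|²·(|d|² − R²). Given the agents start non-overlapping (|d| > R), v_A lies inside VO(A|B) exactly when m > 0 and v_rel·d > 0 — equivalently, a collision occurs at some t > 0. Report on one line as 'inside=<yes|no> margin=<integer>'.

d = (-8, -3),  |d|² = 73;  R = 2+4 = 6,  c = 73−6² = 37
v_rel = (-9, -8),  |v_rel|² = 145;  v_rel·d = (-9)·(-8) + (-8)·(-3) = 96
145·t² − 192·t + 37 = 0  ⇒  m = 96² − 145·37 = 3851
m = 3851 > 0,  v_rel·d = 96 > 0  ⇒  inside

inside=yes margin=3851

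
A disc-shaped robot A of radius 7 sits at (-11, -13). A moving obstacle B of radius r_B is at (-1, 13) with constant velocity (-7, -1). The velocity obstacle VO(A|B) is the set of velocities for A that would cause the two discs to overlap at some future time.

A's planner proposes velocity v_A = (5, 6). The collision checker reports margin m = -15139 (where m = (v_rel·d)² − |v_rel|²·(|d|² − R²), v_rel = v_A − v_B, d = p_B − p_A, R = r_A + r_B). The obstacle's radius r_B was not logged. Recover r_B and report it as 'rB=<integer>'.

m = -15139
d = (10, 26);  v_rel = (12, 7),  |v_rel|² = 193
v_rel×d = (12)·(26) − (7)·(10) = 242
since m = R²·193 − 242²:  R² = (58564 + -15139) / 193 = 225
R = √225 = 15  ⇒  r_B = 15 − 7 = 8

rB=8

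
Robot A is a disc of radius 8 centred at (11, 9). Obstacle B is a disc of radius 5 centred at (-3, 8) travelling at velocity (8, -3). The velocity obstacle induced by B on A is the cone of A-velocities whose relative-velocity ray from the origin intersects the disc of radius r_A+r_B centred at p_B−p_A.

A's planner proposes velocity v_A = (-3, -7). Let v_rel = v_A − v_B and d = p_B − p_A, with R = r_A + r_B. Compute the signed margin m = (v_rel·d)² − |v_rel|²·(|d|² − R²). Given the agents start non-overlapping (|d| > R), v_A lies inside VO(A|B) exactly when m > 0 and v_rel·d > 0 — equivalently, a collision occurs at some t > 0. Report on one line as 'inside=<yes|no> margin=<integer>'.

d = (-14, -1),  |d|² = 197;  R = 8+5 = 13,  c = 197−13² = 28
v_rel = (-11, -4),  |v_rel|² = 137;  v_rel·d = (-11)·(-14) + (-4)·(-1) = 158
137·t² − 316·t + 28 = 0  ⇒  m = 158² − 137·28 = 21128
m = 21128 > 0,  v_rel·d = 158 > 0  ⇒  inside

inside=yes margin=21128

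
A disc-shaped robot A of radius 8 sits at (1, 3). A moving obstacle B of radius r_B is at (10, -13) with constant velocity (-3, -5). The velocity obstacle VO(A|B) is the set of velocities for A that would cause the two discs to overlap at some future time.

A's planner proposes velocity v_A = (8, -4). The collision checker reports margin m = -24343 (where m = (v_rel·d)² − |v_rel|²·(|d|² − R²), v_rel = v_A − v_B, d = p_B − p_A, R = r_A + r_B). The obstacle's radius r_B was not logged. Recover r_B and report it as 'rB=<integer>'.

m = -24343
d = (9, -16);  v_rel = (11, 1),  |v_rel|² = 122
v_rel×d = (11)·(-16) − (1)·(9) = -185
since m = R²·122 − (-185)²:  R² = (34225 + -24343) / 122 = 81
R = √81 = 9  ⇒  r_B = 9 − 8 = 1

rB=1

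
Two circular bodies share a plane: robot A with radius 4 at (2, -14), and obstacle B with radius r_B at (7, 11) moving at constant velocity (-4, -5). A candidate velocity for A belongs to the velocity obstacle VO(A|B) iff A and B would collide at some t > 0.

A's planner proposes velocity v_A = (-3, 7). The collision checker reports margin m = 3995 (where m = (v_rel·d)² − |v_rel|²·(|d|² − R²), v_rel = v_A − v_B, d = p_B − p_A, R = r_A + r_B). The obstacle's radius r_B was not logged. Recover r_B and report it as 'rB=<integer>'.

m = 3995
d = (5, 25);  v_rel = (1, 12),  |v_rel|² = 145
v_rel×d = (1)·(25) − (12)·(5) = -35
since m = R²·145 − (-35)²:  R² = (1225 + 3995) / 145 = 36
R = √36 = 6  ⇒  r_B = 6 − 4 = 2

rB=2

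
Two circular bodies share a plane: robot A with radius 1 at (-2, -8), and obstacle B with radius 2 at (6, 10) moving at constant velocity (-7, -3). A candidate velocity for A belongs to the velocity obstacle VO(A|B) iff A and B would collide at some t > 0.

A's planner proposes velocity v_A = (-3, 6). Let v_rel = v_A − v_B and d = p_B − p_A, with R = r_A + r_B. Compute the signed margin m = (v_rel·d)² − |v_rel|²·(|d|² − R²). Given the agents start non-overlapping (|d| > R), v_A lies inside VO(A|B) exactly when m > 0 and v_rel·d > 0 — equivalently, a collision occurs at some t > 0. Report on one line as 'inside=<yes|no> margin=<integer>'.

d = (8, 18),  |d|² = 388;  R = 1+2 = 3,  c = 388−3² = 379
v_rel = (4, 9),  |v_rel|² = 97;  v_rel·d = (4)·(8) + (9)·(18) = 194
97·t² − 388·t + 379 = 0  ⇒  m = 194² − 97·379 = 873
m = 873 > 0,  v_rel·d = 194 > 0  ⇒  inside

inside=yes margin=873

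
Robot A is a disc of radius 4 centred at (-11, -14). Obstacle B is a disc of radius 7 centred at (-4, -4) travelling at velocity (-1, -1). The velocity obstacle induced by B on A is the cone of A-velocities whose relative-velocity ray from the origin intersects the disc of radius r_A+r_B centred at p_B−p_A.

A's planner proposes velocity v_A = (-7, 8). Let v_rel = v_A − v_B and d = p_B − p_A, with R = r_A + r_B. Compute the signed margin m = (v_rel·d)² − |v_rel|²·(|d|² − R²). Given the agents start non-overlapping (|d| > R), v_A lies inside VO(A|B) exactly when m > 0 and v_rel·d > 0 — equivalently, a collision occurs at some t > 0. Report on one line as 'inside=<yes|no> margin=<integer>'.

d = (7, 10),  |d|² = 149;  R = 4+7 = 11,  c = 149−11² = 28
v_rel = (-6, 9),  |v_rel|² = 117;  v_rel·d = (-6)·(7) + (9)·(10) = 48
117·t² − 96·t + 28 = 0  ⇒  m = 48² − 117·28 = -972
m = -972 < 0,  v_rel·d = 48 > 0  ⇒  outside

inside=no margin=-972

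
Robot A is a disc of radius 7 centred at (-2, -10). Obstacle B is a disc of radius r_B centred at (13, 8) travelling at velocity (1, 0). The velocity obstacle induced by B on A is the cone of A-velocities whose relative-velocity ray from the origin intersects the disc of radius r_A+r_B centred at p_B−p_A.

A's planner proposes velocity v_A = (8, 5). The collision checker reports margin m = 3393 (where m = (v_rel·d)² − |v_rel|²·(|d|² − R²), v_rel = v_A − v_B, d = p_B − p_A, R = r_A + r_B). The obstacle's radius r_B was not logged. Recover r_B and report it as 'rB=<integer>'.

m = 3393
d = (15, 18);  v_rel = (7, 5),  |v_rel|² = 74
v_rel×d = (7)·(18) − (5)·(15) = 51
since m = R²·74 − 51²:  R² = (2601 + 3393) / 74 = 81
R = √81 = 9  ⇒  r_B = 9 − 7 = 2

rB=2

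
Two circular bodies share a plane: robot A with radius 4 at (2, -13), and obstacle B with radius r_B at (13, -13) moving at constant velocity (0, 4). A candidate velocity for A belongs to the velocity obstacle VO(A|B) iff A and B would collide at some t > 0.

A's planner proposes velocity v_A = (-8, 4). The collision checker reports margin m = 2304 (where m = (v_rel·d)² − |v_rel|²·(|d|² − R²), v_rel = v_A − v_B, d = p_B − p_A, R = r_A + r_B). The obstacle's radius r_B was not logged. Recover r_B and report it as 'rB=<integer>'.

m = 2304
d = (11, 0);  v_rel = (-8, 0),  |v_rel|² = 64
v_rel×d = (-8)·(0) − (0)·(11) = 0
since m = R²·64 − 0²:  R² = (0 + 2304) / 64 = 36
R = √36 = 6  ⇒  r_B = 6 − 4 = 2

rB=2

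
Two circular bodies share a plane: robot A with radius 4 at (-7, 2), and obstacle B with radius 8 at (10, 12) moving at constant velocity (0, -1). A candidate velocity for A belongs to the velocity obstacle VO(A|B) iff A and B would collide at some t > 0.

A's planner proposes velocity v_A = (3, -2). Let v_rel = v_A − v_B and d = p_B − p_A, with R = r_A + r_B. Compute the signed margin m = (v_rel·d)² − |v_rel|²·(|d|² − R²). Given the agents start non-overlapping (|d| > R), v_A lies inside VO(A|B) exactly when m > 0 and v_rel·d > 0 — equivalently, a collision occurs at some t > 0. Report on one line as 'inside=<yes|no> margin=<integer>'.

d = (17, 10),  |d|² = 389;  R = 4+8 = 12,  c = 389−12² = 245
v_rel = (3, -1),  |v_rel|² = 10;  v_rel·d = (3)·(17) + (-1)·(10) = 41
10·t² − 82·t + 245 = 0  ⇒  m = 41² − 10·245 = -769
m = -769 < 0,  v_rel·d = 41 > 0  ⇒  outside

inside=no margin=-769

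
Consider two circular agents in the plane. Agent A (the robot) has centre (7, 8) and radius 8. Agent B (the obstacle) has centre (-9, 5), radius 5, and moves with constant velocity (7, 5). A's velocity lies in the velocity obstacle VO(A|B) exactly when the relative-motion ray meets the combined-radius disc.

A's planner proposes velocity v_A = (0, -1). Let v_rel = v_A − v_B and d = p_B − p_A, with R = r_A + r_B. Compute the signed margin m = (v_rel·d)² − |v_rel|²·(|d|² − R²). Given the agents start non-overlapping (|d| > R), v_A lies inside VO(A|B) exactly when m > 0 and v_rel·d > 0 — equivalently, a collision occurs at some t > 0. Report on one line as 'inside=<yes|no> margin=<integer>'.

d = (-16, -3),  |d|² = 265;  R = 8+5 = 13,  c = 265−13² = 96
v_rel = (-7, -6),  |v_rel|² = 85;  v_rel·d = (-7)·(-16) + (-6)·(-3) = 130
85·t² − 260·t + 96 = 0  ⇒  m = 130² − 85·96 = 8740
m = 8740 > 0,  v_rel·d = 130 > 0  ⇒  inside

inside=yes margin=8740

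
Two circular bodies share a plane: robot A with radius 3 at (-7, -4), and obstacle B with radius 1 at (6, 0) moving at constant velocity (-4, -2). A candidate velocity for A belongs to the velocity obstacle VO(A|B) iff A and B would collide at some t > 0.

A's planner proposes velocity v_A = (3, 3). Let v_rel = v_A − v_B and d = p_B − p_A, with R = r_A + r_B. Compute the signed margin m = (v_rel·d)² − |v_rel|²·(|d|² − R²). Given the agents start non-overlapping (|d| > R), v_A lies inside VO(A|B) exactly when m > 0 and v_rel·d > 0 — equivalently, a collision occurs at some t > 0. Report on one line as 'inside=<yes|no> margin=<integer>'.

d = (13, 4),  |d|² = 185;  R = 3+1 = 4,  c = 185−4² = 169
v_rel = (7, 5),  |v_rel|² = 74;  v_rel·d = (7)·(13) + (5)·(4) = 111
74·t² − 222·t + 169 = 0  ⇒  m = 111² − 74·169 = -185
m = -185 < 0,  v_rel·d = 111 > 0  ⇒  outside

inside=no margin=-185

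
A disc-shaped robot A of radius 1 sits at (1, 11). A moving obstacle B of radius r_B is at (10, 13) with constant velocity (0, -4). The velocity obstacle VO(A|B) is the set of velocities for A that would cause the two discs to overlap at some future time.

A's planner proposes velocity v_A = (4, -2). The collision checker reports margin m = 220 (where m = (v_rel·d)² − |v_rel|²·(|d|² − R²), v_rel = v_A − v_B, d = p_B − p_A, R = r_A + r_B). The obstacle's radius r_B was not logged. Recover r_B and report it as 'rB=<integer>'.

m = 220
d = (9, 2);  v_rel = (4, 2),  |v_rel|² = 20
v_rel×d = (4)·(2) − (2)·(9) = -10
since m = R²·20 − (-10)²:  R² = (100 + 220) / 20 = 16
R = √16 = 4  ⇒  r_B = 4 − 1 = 3

rB=3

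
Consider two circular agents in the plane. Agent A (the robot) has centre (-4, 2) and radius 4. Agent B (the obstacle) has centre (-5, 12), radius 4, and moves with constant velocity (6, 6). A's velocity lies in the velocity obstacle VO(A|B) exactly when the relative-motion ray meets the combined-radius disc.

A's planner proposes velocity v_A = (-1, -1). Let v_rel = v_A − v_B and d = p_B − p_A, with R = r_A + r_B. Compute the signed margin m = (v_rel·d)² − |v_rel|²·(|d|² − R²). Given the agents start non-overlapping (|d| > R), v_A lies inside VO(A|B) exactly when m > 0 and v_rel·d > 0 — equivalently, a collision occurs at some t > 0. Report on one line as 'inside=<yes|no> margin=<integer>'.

d = (-1, 10),  |d|² = 101;  R = 4+4 = 8,  c = 101−8² = 37
v_rel = (-7, -7),  |v_rel|² = 98;  v_rel·d = (-7)·(-1) + (-7)·(10) = -63
98·t² + 126·t + 37 = 0  ⇒  m = (-63)² − 98·37 = 343
m = 343 > 0,  v_rel·d = -63 < 0  ⇒  outside

inside=no margin=343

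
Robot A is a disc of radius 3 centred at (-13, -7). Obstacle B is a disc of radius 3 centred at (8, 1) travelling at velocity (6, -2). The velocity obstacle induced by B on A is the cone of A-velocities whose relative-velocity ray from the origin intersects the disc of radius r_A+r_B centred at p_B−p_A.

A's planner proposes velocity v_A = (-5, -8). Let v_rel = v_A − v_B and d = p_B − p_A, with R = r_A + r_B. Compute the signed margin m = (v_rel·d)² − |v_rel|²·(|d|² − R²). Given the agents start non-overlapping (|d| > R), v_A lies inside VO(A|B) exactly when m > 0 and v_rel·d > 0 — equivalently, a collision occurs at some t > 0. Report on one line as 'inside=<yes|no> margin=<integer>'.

d = (21, 8),  |d|² = 505;  R = 3+3 = 6,  c = 505−6² = 469
v_rel = (-11, -6),  |v_rel|² = 157;  v_rel·d = (-11)·(21) + (-6)·(8) = -279
157·t² + 558·t + 469 = 0  ⇒  m = (-279)² − 157·469 = 4208
m = 4208 > 0,  v_rel·d = -279 < 0  ⇒  outside

inside=no margin=4208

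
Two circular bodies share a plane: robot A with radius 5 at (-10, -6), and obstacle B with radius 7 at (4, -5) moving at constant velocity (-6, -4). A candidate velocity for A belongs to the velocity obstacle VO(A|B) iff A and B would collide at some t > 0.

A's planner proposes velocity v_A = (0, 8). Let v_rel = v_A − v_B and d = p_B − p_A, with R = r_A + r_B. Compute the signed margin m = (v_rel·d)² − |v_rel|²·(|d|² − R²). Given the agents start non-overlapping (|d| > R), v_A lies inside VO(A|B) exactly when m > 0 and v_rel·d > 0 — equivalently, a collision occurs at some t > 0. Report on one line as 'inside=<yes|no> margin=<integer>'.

d = (14, 1),  |d|² = 197;  R = 5+7 = 12,  c = 197−12² = 53
v_rel = (6, 12),  |v_rel|² = 180;  v_rel·d = (6)·(14) + (12)·(1) = 96
180·t² − 192·t + 53 = 0  ⇒  m = 96² − 180·53 = -324
m = -324 < 0,  v_rel·d = 96 > 0  ⇒  outside

inside=no margin=-324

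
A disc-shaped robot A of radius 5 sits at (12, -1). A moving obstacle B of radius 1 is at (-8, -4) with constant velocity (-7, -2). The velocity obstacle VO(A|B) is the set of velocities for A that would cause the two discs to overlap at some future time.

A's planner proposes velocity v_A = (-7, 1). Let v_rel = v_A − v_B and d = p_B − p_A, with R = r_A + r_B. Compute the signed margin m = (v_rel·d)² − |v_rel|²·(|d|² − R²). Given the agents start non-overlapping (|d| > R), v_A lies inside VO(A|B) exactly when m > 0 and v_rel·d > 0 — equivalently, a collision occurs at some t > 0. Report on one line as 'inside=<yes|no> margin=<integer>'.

d = (-20, -3),  |d|² = 409;  R = 5+1 = 6,  c = 409−6² = 373
v_rel = (0, 3),  |v_rel|² = 9;  v_rel·d = (0)·(-20) + (3)·(-3) = -9
9·t² + 18·t + 373 = 0  ⇒  m = (-9)² − 9·373 = -3276
m = -3276 < 0,  v_rel·d = -9 < 0  ⇒  outside

inside=no margin=-3276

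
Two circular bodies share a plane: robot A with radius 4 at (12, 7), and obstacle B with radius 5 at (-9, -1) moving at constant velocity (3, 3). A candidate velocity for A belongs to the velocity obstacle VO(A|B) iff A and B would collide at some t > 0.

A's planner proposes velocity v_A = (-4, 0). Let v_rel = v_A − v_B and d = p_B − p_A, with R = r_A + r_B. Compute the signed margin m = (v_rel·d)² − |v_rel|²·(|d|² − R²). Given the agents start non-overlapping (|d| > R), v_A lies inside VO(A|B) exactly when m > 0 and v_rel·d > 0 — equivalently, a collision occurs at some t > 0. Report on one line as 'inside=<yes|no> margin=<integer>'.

d = (-21, -8),  |d|² = 505;  R = 4+5 = 9,  c = 505−9² = 424
v_rel = (-7, -3),  |v_rel|² = 58;  v_rel·d = (-7)·(-21) + (-3)·(-8) = 171
58·t² − 342·t + 424 = 0  ⇒  m = 171² − 58·424 = 4649
m = 4649 > 0,  v_rel·d = 171 > 0  ⇒  inside

inside=yes margin=4649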